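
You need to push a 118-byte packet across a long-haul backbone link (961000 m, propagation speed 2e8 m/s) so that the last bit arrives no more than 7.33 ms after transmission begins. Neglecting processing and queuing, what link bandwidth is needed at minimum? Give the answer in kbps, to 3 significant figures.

L = 944 bits.
Propagation delay = 961000 / 200000000 = 4.805 ms.
Transmission budget = 7.33 − 4.805 = 2.525 ms.
R ≥ L / t_tx = 944 bits / 0.002525 s = 374 kbps.

374 kbps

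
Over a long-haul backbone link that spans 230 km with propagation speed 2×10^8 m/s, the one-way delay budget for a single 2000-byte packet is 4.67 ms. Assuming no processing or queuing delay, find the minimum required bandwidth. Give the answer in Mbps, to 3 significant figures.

L = 16000 bits.
Propagation delay = 230000 / 200000000 = 1.15 ms.
Transmission budget = 4.67 − 1.15 = 3.52 ms.
R ≥ L / t_tx = 16000 bits / 0.00352 s = 4.55 Mbps.

4.55 Mbps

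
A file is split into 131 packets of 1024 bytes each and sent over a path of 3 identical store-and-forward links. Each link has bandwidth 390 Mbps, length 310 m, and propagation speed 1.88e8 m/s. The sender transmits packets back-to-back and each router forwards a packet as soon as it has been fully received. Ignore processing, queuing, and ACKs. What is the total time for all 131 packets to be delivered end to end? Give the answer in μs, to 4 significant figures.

2799 μs

Per-hop transmission t_tx = L/R = 8192/390000000 = 21.0051 μs.
Per-hop propagation t_prop = 310/188000000 = 1.64894 μs.
Pipeline fill: first packet needs 3·t_tx to clear all hops; remaining 130 packets each add one t_tx.
Total = (3+131-1)·t_tx + 3·t_prop = 133·21.0051 + 3·1.64894 = 2799 μs.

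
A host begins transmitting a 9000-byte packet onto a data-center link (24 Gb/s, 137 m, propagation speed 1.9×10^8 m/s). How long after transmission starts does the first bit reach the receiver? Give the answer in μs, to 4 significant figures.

First bit experiences only propagation delay: d/s = 137/190000000 = 0.7211 μs.

0.7211 μs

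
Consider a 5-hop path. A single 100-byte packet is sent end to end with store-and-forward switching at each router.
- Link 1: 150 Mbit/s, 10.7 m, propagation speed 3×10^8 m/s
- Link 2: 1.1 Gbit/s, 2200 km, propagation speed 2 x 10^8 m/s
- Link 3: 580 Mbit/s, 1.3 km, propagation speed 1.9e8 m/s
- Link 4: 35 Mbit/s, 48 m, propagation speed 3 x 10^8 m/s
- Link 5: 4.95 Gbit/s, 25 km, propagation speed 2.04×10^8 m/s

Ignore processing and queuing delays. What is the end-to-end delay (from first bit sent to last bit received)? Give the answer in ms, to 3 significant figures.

L = 100 × 8 = 800 bits.
Transmission delays (L/R per hop): 0.00533333, 0.000727273, 0.00137931, 0.0228571, 0.000161616 ms; sum = 0.0304587 ms.
Propagation delays (d/s per hop): 3.56667e-05, 11, 0.00684211, 0.00016, 0.122549 ms; sum = 11.1296 ms.
End-to-end = 11.2 ms.

11.2 ms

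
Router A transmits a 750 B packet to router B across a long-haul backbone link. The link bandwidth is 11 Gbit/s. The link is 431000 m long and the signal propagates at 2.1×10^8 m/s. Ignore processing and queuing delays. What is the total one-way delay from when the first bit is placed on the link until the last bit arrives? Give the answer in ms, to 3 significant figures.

2.05 ms

L = 750 × 8 = 6000 bits.
Transmission delay = L/R = 6000 / 11000000000 = 0.000545455 ms.
Propagation delay = d/s = 431000 m / 210000000 m/s = 2.05238 ms.
Total = 2.05 ms.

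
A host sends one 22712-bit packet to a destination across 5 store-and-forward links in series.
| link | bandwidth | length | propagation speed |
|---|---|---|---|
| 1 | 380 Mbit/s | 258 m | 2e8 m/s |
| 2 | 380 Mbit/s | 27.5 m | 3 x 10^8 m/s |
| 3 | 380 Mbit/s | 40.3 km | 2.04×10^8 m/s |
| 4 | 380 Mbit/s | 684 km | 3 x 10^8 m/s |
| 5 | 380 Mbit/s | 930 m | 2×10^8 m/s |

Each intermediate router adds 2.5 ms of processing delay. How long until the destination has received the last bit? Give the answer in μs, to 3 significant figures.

Transmission delay per hop = L/R = 22712/380000000 = 59.7684 μs; 5 hops → 298.842 μs.
Propagation delays (d/s per hop): 1.29, 0.0916667, 197.549, 2280, 4.65 μs; sum = 2483.58 μs.
Processing at 4 router(s): 4 × 2.5 ms = 10000 μs.
End-to-end = 12800 μs.

12800 μs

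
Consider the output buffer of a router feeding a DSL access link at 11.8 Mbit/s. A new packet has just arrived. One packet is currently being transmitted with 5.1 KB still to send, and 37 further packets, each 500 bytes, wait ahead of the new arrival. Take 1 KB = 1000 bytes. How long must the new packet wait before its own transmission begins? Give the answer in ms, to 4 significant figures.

16.00 ms

Each queued packet: L/R = 4000/11800000 = 0.338983 ms.
37 queued → 12.5424 ms.
Plus remaining 40800 bits of current packet: 3.45763 ms.
Queuing delay = 16.00 ms.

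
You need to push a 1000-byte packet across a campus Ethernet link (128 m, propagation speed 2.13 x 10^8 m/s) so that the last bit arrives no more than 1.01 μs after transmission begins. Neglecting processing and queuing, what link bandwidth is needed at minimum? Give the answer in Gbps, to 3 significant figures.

L = 8000 bits.
Propagation delay = 128 / 213000000 = 0.600939 μs.
Transmission budget = 1.01 − 0.600939 = 0.409061 μs.
R ≥ L / t_tx = 8000 bits / 4.09061e-07 s = 19.6 Gbps.

19.6 Gbps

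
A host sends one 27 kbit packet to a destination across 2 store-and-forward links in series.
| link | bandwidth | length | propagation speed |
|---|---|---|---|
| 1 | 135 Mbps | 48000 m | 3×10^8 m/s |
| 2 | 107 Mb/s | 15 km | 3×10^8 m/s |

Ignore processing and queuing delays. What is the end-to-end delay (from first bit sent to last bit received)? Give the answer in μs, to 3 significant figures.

662 μs

L = 27000 bits.
Transmission delays (L/R per hop): 200, 252.336 μs; sum = 452.336 μs.
Propagation delays (d/s per hop): 160, 50 μs; sum = 210 μs.
End-to-end = 662 μs.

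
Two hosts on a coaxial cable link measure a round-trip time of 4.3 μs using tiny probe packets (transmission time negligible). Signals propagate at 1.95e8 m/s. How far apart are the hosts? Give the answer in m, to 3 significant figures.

419 m

One-way propagation = RTT/2 = 2.15 μs.
d = s × t = 195000000 × 2.15e-06 = 419 m.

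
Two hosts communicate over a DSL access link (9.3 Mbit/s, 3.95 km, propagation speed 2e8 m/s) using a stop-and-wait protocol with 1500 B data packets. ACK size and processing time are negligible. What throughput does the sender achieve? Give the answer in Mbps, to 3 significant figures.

9.02 Mbps

t_tx = L/R = 12000/9300000 = 0.00129032 s.
t_prop = 3950/200000000 = 1.975e-05 s; RTT = 3.95e-05 s.
Cycle = t_tx + RTT = 0.00132982 s.
Throughput = L / cycle = 12000 / 0.00132982 = 9.02 Mbps.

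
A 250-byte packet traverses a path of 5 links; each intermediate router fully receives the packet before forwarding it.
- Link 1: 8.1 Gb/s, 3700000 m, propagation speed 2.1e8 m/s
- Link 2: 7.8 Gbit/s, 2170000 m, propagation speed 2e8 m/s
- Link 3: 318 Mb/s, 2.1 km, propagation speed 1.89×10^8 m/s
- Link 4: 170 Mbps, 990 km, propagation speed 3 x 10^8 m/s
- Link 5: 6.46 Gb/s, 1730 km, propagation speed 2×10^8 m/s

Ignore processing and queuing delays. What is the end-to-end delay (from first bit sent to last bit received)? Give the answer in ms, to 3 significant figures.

40.4 ms

L = 250 × 8 = 2000 bits.
Transmission delays (L/R per hop): 0.000246914, 0.00025641, 0.00628931, 0.0117647, 0.000309598 ms; sum = 0.0188669 ms.
Propagation delays (d/s per hop): 17.619, 10.85, 0.0111111, 3.3, 8.65 ms; sum = 40.4302 ms.
End-to-end = 40.4 ms.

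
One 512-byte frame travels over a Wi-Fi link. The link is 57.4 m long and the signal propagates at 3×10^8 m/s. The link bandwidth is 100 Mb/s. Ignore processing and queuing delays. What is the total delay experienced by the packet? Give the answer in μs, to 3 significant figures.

41.2 μs

L = 512 × 8 = 4096 bits.
Transmission delay = L/R = 4096 / 100000000 = 40.96 μs.
Propagation delay = d/s = 57.4 m / 300000000 m/s = 0.191333 μs.
Total = 41.2 μs.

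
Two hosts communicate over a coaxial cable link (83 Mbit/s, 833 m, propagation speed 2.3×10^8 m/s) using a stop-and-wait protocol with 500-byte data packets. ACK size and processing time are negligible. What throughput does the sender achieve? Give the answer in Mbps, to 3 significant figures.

72.2 Mbps

t_tx = L/R = 4000/83000000 = 4.81928e-05 s.
t_prop = 833/2.3e+08 = 3.62174e-06 s; RTT = 7.24348e-06 s.
Cycle = t_tx + RTT = 5.54362e-05 s.
Throughput = L / cycle = 4000 / 5.54362e-05 = 72.2 Mbps.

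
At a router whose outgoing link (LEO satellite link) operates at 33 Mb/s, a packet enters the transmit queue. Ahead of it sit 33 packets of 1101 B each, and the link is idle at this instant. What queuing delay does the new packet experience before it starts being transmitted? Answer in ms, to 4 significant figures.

8.808 ms

Each queued packet: L/R = 8808/33000000 = 0.266909 ms.
33 queued → 8.808 ms.
Queuing delay = 8.808 ms.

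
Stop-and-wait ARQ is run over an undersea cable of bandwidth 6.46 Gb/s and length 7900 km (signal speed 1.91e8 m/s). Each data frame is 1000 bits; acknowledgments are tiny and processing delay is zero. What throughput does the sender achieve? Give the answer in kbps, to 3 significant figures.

t_tx = L/R = 1000/6460000000 = 1.54799e-07 s.
t_prop = 7900000/191000000 = 0.0413613 s; RTT = 0.0827225 s.
Cycle = t_tx + RTT = 0.0827227 s.
Throughput = L / cycle = 1000 / 0.0827227 = 12.1 kbps.

12.1 kbps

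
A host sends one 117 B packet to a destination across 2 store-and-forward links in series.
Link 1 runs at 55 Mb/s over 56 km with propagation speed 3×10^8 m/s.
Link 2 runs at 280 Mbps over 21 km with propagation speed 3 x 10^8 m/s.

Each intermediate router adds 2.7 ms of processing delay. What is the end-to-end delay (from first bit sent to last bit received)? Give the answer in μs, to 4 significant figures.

L = 117 × 8 = 936 bits.
Transmission delays (L/R per hop): 17.0182, 3.34286 μs; sum = 20.361 μs.
Propagation delays (d/s per hop): 186.667, 70 μs; sum = 256.667 μs.
Processing at 1 router(s): 1 × 2.7 ms = 2700 μs.
End-to-end = 2977 μs.

2977 μs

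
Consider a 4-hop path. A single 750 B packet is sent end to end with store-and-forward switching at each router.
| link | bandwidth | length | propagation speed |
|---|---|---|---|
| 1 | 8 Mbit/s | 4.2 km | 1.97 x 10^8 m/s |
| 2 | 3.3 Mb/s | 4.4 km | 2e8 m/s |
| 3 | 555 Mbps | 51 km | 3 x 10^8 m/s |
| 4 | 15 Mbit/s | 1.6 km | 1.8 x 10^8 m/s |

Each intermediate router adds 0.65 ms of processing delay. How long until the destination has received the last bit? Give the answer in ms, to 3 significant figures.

5.15 ms

L = 750 × 8 = 6000 bits.
Transmission delays (L/R per hop): 0.75, 1.81818, 0.0108108, 0.4 ms; sum = 2.97899 ms.
Propagation delays (d/s per hop): 0.0213198, 0.022, 0.17, 0.00888889 ms; sum = 0.222209 ms.
Processing at 3 router(s): 3 × 0.65 ms = 1.95 ms.
End-to-end = 5.15 ms.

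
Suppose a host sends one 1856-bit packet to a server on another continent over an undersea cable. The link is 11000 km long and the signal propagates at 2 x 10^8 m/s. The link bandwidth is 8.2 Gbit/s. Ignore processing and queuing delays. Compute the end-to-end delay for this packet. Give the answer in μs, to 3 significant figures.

55000 μs

Transmission delay = L/R = 1856 / 8.2e+09 = 0.226341 μs.
Propagation delay = d/s = 11000000 m / 200000000 m/s = 55000 μs.
Total = 55000 μs.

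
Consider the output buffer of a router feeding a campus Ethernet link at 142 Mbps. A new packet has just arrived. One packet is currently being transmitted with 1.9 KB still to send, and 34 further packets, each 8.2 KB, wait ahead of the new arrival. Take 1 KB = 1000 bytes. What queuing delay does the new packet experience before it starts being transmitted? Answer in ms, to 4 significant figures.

Each queued packet: L/R = 65600/142000000 = 0.461972 ms.
34 queued → 15.707 ms.
Plus remaining 15200 bits of current packet: 0.107042 ms.
Queuing delay = 15.81 ms.

15.81 ms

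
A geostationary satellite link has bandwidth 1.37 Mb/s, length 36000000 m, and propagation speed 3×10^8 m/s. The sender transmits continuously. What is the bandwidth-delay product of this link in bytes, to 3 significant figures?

Propagation delay = 36000000 / 300000000 = 0.12 s.
BDP = R × t_prop = 1370000 × 0.12 = 164400 bits.
In bytes: 164400/8 = 20600 bytes.

20600 bytes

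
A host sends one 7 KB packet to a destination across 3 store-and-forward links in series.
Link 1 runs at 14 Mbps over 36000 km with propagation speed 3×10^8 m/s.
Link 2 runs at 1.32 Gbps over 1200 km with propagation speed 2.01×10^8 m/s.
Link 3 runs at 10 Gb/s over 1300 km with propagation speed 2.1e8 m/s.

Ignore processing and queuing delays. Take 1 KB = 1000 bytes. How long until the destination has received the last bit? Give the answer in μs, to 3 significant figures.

L = 56000 bits.
Transmission delays (L/R per hop): 4000, 42.4242, 5.6 μs; sum = 4048.02 μs.
Propagation delays (d/s per hop): 120000, 5970.15, 6190.48 μs; sum = 132161 μs.
End-to-end = 136000 μs.

136000 μs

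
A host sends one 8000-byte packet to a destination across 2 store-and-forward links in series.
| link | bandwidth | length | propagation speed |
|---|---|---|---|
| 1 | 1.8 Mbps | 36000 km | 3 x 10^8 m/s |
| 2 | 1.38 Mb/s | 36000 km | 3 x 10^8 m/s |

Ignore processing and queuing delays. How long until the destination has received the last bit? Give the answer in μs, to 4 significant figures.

L = 8000 × 8 = 64000 bits.
Transmission delays (L/R per hop): 35555.6, 46376.8 μs; sum = 81932.4 μs.
Propagation delays (d/s per hop): 120000, 120000 μs; sum = 240000 μs.
End-to-end = 321900 μs.

321900 μs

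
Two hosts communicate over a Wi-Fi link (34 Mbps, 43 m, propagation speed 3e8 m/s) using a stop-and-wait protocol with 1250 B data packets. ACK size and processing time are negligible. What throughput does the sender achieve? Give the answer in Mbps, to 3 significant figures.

t_tx = L/R = 10000/34000000 = 0.000294118 s.
t_prop = 43/300000000 = 1.43333e-07 s; RTT = 2.86667e-07 s.
Cycle = t_tx + RTT = 0.000294404 s.
Throughput = L / cycle = 10000 / 0.000294404 = 34.0 Mbps.

34.0 Mbps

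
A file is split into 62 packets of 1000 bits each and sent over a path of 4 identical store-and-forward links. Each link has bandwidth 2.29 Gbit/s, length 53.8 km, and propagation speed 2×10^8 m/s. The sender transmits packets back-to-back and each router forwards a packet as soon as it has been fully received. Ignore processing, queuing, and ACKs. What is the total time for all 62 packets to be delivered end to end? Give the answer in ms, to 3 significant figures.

1.10 ms

Per-hop transmission t_tx = L/R = 1000/2290000000 = 0.000436681 ms.
Per-hop propagation t_prop = 53800/200000000 = 0.269 ms.
Pipeline fill: first packet needs 4·t_tx to clear all hops; remaining 61 packets each add one t_tx.
Total = (4+62-1)·t_tx + 4·t_prop = 65·0.000436681 + 4·0.269 = 1.10 ms.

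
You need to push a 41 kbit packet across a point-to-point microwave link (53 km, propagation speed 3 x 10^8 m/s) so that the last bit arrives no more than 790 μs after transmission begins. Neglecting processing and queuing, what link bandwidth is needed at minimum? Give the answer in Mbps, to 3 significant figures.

66.8 Mbps

Propagation delay = 53000 / 300000000 = 176.667 μs.
Transmission budget = 790 − 176.667 = 613.333 μs.
R ≥ L / t_tx = 41000 bits / 0.000613333 s = 66.8 Mbps.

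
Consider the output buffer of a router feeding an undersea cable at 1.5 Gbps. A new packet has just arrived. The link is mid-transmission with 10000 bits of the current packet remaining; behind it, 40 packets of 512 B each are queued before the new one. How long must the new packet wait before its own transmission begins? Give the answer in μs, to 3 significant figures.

Each queued packet: L/R = 4096/1500000000 = 2.73067 μs.
40 queued → 109.227 μs.
Plus remaining 10000 bits of current packet: 6.66667 μs.
Queuing delay = 116 μs.

116 μs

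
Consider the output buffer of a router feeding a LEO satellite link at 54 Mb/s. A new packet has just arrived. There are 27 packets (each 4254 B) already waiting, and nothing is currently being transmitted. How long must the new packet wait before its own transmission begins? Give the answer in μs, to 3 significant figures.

17000 μs

Each queued packet: L/R = 34032/54000000 = 630.222 μs.
27 queued → 17016 μs.
Queuing delay = 17000 μs.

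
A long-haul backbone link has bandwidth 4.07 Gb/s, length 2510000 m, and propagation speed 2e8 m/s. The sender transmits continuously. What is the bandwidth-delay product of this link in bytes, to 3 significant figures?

6380000 bytes

Propagation delay = 2510000 / 200000000 = 0.01255 s.
BDP = R × t_prop = 4.07e+09 × 0.01255 = 51078500 bits.
In bytes: 51078500/8 = 6380000 bytes.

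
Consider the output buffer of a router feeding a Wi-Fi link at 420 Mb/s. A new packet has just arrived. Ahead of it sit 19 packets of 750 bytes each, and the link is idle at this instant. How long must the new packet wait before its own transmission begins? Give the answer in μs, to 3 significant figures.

271 μs

Each queued packet: L/R = 6000/420000000 = 14.2857 μs.
19 queued → 271.429 μs.
Queuing delay = 271 μs.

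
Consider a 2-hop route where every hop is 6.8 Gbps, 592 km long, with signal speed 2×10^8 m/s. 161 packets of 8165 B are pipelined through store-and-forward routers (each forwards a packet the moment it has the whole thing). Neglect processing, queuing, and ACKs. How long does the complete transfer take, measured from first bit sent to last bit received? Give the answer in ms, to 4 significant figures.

7.476 ms

Per-hop transmission t_tx = L/R = 65320/6800000000 = 0.00960588 ms.
Per-hop propagation t_prop = 592000/200000000 = 2.96 ms.
Pipeline fill: first packet needs 2·t_tx to clear all hops; remaining 160 packets each add one t_tx.
Total = (2+161-1)·t_tx + 2·t_prop = 162·0.00960588 + 2·2.96 = 7.476 ms.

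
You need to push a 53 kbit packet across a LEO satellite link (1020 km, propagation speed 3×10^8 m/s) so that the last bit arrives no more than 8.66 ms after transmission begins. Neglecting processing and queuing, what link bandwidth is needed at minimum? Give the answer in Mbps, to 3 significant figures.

10.1 Mbps

Propagation delay = 1020000 / 300000000 = 3.4 ms.
Transmission budget = 8.66 − 3.4 = 5.26 ms.
R ≥ L / t_tx = 53000 bits / 0.00526 s = 10.1 Mbps.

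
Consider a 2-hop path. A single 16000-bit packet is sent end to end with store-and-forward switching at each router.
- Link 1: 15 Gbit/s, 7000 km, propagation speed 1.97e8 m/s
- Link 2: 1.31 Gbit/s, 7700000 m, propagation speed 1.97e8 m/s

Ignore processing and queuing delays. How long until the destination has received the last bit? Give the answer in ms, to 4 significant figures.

Transmission delays (L/R per hop): 0.00106667, 0.0122137 ms; sum = 0.0132804 ms.
Propagation delays (d/s per hop): 35.533, 39.0863 ms; sum = 74.6193 ms.
End-to-end = 74.63 ms.

74.63 ms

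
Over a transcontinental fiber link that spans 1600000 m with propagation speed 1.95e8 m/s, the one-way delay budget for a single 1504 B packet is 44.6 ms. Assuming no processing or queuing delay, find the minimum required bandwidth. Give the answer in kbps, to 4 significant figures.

L = 12032 bits.
Propagation delay = 1600000 / 195000000 = 8.20513 ms.
Transmission budget = 44.6 − 8.20513 = 36.3949 ms.
R ≥ L / t_tx = 12032 bits / 0.0363949 s = 330.6 kbps.

330.6 kbps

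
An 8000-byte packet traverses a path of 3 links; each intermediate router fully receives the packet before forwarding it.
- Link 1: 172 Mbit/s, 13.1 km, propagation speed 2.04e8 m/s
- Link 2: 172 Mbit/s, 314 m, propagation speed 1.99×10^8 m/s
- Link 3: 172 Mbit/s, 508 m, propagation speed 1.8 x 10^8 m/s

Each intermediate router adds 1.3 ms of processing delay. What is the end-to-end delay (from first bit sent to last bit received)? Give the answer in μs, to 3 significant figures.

3780 μs

L = 8000 × 8 = 64000 bits.
Transmission delay per hop = L/R = 64000/172000000 = 372.093 μs; 3 hops → 1116.28 μs.
Propagation delays (d/s per hop): 64.2157, 1.57789, 2.82222 μs; sum = 68.6158 μs.
Processing at 2 router(s): 2 × 1.3 ms = 2600 μs.
End-to-end = 3780 μs.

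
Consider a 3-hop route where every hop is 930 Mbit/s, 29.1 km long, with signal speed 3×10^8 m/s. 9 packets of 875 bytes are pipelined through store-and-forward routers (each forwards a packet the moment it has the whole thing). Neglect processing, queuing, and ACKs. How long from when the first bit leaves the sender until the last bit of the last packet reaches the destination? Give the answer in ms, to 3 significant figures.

0.374 ms

Per-hop transmission t_tx = L/R = 7000/930000000 = 0.00752688 ms.
Per-hop propagation t_prop = 29100/300000000 = 0.097 ms.
Pipeline fill: first packet needs 3·t_tx to clear all hops; remaining 8 packets each add one t_tx.
Total = (3+9-1)·t_tx + 3·t_prop = 11·0.00752688 + 3·0.097 = 0.374 ms.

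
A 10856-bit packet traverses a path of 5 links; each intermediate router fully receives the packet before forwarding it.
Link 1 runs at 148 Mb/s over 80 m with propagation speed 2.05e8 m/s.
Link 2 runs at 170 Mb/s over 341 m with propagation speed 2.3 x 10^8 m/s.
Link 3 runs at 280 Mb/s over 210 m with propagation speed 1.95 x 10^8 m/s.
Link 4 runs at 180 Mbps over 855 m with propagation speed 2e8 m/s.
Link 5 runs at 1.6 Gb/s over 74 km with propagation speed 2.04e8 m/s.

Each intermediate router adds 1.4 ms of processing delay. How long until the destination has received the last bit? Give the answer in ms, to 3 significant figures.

Transmission delays (L/R per hop): 0.0733514, 0.0638588, 0.0387714, 0.0603111, 0.006785 ms; sum = 0.243078 ms.
Propagation delays (d/s per hop): 0.000390244, 0.00148261, 0.00107692, 0.004275, 0.362745 ms; sum = 0.36997 ms.
Processing at 4 router(s): 4 × 1.4 ms = 5.6 ms.
End-to-end = 6.21 ms.

6.21 ms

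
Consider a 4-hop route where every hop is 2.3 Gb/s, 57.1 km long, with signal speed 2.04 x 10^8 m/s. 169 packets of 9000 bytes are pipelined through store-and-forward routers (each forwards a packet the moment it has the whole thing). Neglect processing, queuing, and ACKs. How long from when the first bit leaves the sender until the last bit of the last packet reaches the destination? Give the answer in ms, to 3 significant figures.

Per-hop transmission t_tx = L/R = 72000/2300000000 = 0.0313043 ms.
Per-hop propagation t_prop = 57100/204000000 = 0.279902 ms.
Pipeline fill: first packet needs 4·t_tx to clear all hops; remaining 168 packets each add one t_tx.
Total = (4+169-1)·t_tx + 4·t_prop = 172·0.0313043 + 4·0.279902 = 6.50 ms.

6.50 ms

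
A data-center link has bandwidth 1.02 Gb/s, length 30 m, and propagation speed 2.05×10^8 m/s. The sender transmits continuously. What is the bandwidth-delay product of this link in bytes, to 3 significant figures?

Propagation delay = 30 / 2.05e+08 = 1.46341e-07 s.
BDP = R × t_prop = 1020000000 × 1.46341e-07 = 149.268 bits.
In bytes: 149.268/8 = 18.7 bytes.

18.7 bytes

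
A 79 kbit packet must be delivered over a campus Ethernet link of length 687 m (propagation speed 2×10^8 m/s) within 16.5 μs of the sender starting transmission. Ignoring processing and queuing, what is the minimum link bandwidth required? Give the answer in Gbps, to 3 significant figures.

Propagation delay = 687 / 200000000 = 3.435 μs.
Transmission budget = 16.5 − 3.435 = 13.065 μs.
R ≥ L / t_tx = 79000 bits / 1.3065e-05 s = 6.05 Gbps.

6.05 Gbps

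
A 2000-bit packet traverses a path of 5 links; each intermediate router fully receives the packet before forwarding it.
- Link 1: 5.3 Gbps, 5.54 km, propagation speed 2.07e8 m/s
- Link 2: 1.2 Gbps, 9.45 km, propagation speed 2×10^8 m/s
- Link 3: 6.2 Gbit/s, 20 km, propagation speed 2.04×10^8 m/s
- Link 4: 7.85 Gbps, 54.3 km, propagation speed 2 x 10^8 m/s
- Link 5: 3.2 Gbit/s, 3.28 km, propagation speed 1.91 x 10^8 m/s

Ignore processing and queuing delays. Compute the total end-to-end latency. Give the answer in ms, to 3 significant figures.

0.464 ms

Transmission delays (L/R per hop): 0.000377358, 0.00166667, 0.000322581, 0.000254777, 0.000625 ms; sum = 0.00324638 ms.
Propagation delays (d/s per hop): 0.0267633, 0.04725, 0.0980392, 0.2715, 0.0171728 ms; sum = 0.460725 ms.
End-to-end = 0.464 ms.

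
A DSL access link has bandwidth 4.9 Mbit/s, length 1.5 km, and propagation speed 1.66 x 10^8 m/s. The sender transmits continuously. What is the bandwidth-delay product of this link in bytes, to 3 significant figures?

5.53 bytes

Propagation delay = 1500 / 166000000 = 9.03614e-06 s.
BDP = R × t_prop = 4900000 × 9.03614e-06 = 44.2771 bits.
In bytes: 44.2771/8 = 5.53 bytes.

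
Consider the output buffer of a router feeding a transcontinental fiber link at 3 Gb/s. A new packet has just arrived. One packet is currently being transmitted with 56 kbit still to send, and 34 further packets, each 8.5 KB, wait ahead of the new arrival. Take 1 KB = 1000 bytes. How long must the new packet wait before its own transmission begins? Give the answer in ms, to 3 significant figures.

0.789 ms

Each queued packet: L/R = 68000/3000000000 = 0.0226667 ms.
34 queued → 0.770667 ms.
Plus remaining 56000 bits of current packet: 0.0186667 ms.
Queuing delay = 0.789 ms.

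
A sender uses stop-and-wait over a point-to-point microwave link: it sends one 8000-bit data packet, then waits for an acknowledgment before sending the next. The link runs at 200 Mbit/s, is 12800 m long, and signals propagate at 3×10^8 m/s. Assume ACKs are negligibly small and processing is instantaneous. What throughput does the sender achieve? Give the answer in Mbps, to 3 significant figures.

63.8 Mbps

t_tx = L/R = 8000/200000000 = 4e-05 s.
t_prop = 12800/300000000 = 4.26667e-05 s; RTT = 8.53333e-05 s.
Cycle = t_tx + RTT = 0.000125333 s.
Throughput = L / cycle = 8000 / 0.000125333 = 63.8 Mbps.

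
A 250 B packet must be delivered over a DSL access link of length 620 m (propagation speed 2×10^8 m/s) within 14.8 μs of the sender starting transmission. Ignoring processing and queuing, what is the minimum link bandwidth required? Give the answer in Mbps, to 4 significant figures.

L = 2000 bits.
Propagation delay = 620 / 200000000 = 3.1 μs.
Transmission budget = 14.8 − 3.1 = 11.7 μs.
R ≥ L / t_tx = 2000 bits / 1.17e-05 s = 170.9 Mbps.

170.9 Mbps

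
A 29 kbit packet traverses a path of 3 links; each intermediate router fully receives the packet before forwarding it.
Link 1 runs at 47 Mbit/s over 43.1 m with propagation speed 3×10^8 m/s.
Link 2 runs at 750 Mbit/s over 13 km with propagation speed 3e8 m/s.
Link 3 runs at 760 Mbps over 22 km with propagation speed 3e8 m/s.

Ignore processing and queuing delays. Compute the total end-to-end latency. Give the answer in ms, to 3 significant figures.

0.811 ms

L = 29000 bits.
Transmission delays (L/R per hop): 0.617021, 0.0386667, 0.0381579 ms; sum = 0.693846 ms.
Propagation delays (d/s per hop): 0.000143667, 0.0433333, 0.0733333 ms; sum = 0.11681 ms.
End-to-end = 0.811 ms.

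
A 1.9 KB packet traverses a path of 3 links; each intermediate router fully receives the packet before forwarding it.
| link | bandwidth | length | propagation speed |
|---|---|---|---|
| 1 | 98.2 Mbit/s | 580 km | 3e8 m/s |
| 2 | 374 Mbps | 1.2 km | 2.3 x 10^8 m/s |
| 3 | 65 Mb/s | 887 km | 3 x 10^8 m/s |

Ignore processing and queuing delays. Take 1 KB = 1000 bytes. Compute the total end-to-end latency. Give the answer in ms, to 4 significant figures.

5.324 ms

L = 15200 bits.
Transmission delays (L/R per hop): 0.154786, 0.0406417, 0.233846 ms; sum = 0.429274 ms.
Propagation delays (d/s per hop): 1.93333, 0.00521739, 2.95667 ms; sum = 4.89522 ms.
End-to-end = 5.324 ms.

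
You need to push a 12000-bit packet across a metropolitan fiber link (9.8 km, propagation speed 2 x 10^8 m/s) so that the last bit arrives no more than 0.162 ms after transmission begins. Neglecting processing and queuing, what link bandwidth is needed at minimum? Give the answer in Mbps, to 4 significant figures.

106.2 Mbps

Propagation delay = 9800 / 200000000 = 0.049 ms.
Transmission budget = 0.162 − 0.049 = 0.113 ms.
R ≥ L / t_tx = 12000 bits / 0.000113 s = 106.2 Mbps.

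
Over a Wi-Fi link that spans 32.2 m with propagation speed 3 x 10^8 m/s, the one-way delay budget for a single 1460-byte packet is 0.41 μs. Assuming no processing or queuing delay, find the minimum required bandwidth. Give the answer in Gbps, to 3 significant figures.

38.6 Gbps

L = 11680 bits.
Propagation delay = 32.2 / 300000000 = 0.107333 μs.
Transmission budget = 0.41 − 0.107333 = 0.302667 μs.
R ≥ L / t_tx = 11680 bits / 3.02667e-07 s = 38.6 Gbps.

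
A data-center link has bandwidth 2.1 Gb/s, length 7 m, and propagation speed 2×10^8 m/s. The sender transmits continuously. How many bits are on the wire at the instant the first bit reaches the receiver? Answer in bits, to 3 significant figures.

Propagation delay = 7 / 200000000 = 3.5e-08 s.
BDP = R × t_prop = 2100000000 × 3.5e-08 = 73.5 bits.

73.5 bits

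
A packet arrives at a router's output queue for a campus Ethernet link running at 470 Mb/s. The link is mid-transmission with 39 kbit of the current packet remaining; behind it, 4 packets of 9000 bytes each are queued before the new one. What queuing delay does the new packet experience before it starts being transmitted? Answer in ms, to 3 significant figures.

0.696 ms

Each queued packet: L/R = 72000/470000000 = 0.153191 ms.
4 queued → 0.612766 ms.
Plus remaining 39000 bits of current packet: 0.0829787 ms.
Queuing delay = 0.696 ms.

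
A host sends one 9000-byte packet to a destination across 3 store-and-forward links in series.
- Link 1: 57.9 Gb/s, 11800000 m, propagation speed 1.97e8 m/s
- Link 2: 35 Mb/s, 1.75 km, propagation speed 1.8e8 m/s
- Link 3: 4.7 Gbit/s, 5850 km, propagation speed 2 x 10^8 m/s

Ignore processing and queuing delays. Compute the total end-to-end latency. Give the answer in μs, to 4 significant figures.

91230 μs

L = 9000 × 8 = 72000 bits.
Transmission delays (L/R per hop): 1.24352, 2057.14, 15.3191 μs; sum = 2073.71 μs.
Propagation delays (d/s per hop): 59898.5, 9.72222, 29250 μs; sum = 89158.2 μs.
End-to-end = 91230 μs.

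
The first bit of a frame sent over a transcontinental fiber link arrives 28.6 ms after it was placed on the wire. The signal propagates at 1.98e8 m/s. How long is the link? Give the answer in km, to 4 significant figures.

5663 km

d = s × t_prop = 198000000 × 0.0286 = 5663 km.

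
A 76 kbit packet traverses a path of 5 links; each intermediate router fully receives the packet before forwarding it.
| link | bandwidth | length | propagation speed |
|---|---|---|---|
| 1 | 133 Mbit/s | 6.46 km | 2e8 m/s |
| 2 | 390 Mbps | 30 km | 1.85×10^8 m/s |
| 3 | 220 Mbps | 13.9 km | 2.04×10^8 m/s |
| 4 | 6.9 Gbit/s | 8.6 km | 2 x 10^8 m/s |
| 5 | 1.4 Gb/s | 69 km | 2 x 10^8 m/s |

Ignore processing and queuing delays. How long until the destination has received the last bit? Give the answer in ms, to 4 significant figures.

1.828 ms

L = 76000 bits.
Transmission delays (L/R per hop): 0.571429, 0.194872, 0.345455, 0.0110145, 0.0542857 ms; sum = 1.17706 ms.
Propagation delays (d/s per hop): 0.0323, 0.162162, 0.0681373, 0.043, 0.345 ms; sum = 0.650599 ms.
End-to-end = 1.828 ms.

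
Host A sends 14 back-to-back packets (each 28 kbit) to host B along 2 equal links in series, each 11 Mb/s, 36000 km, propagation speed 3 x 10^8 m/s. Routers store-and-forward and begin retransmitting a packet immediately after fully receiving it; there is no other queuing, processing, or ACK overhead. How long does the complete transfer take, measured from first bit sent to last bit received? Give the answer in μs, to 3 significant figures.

278000 μs

Per-hop transmission t_tx = L/R = 28000/11000000 = 2545.45 μs.
Per-hop propagation t_prop = 36000000/300000000 = 120000 μs.
Pipeline fill: first packet needs 2·t_tx to clear all hops; remaining 13 packets each add one t_tx.
Total = (2+14-1)·t_tx + 2·t_prop = 15·2545.45 + 2·120000 = 278000 μs.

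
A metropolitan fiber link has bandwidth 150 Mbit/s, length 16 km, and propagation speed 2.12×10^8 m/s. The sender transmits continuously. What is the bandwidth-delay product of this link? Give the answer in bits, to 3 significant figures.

Propagation delay = 16000 / 212000000 = 7.54717e-05 s.
BDP = R × t_prop = 150000000 × 7.54717e-05 = 11320.8 bits.

11300 bits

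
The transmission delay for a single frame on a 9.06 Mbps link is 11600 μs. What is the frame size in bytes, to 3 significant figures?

L = R × t_tx = 9060000 b/s × 0.0116 s = 105096 bits.
In bytes: 105096 / 8 = 13100 bytes.

13100 bytes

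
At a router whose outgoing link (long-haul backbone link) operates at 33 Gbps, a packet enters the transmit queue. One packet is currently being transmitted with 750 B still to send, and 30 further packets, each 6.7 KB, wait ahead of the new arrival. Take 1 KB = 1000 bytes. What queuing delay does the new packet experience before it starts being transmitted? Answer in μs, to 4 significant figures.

Each queued packet: L/R = 53600/33000000000 = 1.62424 μs.
30 queued → 48.7273 μs.
Plus remaining 6000 bits of current packet: 0.181818 μs.
Queuing delay = 48.91 μs.

48.91 μs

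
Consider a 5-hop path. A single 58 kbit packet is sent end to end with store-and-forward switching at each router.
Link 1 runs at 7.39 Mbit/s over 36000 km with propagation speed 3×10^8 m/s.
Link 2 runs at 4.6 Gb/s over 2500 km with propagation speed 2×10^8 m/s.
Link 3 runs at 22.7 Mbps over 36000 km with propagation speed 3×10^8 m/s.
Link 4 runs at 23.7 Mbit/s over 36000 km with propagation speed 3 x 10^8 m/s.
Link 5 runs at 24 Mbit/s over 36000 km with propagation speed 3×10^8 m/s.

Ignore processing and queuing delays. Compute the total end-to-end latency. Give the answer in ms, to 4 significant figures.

L = 58000 bits.
Transmission delays (L/R per hop): 7.84844, 0.0126087, 2.55507, 2.44726, 2.41667 ms; sum = 15.28 ms.
Propagation delays (d/s per hop): 120, 12.5, 120, 120, 120 ms; sum = 492.5 ms.
End-to-end = 507.8 ms.

507.8 ms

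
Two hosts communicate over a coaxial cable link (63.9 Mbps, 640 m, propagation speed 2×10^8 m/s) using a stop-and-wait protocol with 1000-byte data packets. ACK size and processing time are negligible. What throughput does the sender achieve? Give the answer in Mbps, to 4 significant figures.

60.79 Mbps

t_tx = L/R = 8000/63900000 = 0.000125196 s.
t_prop = 640/200000000 = 3.2e-06 s; RTT = 6.4e-06 s.
Cycle = t_tx + RTT = 0.000131596 s.
Throughput = L / cycle = 8000 / 0.000131596 = 60.79 Mbps.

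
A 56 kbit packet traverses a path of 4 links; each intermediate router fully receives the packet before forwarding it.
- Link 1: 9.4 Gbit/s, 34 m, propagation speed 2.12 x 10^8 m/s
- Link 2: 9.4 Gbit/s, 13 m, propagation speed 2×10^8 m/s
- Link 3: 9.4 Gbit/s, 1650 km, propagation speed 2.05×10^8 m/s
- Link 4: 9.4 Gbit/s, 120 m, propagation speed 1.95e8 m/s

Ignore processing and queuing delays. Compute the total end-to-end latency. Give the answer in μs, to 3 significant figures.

L = 56000 bits.
Transmission delay per hop = L/R = 56000/9400000000 = 5.95745 μs; 4 hops → 23.8298 μs.
Propagation delays (d/s per hop): 0.160377, 0.065, 8048.78, 0.615385 μs; sum = 8049.62 μs.
End-to-end = 8070 μs.

8070 μs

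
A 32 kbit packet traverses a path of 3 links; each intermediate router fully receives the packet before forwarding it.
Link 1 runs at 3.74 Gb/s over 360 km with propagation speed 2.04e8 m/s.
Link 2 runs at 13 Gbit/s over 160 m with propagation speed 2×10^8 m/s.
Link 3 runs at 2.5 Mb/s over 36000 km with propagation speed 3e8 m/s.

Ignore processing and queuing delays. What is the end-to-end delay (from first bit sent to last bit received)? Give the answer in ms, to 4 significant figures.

L = 32000 bits.
Transmission delays (L/R per hop): 0.00855615, 0.00246154, 12.8 ms; sum = 12.811 ms.
Propagation delays (d/s per hop): 1.76471, 0.0008, 120 ms; sum = 121.766 ms.
End-to-end = 134.6 ms.

134.6 ms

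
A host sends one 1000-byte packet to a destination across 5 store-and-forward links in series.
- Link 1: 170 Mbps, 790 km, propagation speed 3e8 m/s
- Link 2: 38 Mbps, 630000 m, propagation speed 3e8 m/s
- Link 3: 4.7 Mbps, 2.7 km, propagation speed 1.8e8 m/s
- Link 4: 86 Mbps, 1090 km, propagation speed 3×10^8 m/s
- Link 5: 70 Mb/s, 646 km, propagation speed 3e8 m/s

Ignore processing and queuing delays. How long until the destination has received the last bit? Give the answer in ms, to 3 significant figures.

L = 1000 × 8 = 8000 bits.
Transmission delays (L/R per hop): 0.0470588, 0.210526, 1.70213, 0.0930233, 0.114286 ms; sum = 2.16702 ms.
Propagation delays (d/s per hop): 2.63333, 2.1, 0.015, 3.63333, 2.15333 ms; sum = 10.535 ms.
End-to-end = 12.7 ms.

12.7 ms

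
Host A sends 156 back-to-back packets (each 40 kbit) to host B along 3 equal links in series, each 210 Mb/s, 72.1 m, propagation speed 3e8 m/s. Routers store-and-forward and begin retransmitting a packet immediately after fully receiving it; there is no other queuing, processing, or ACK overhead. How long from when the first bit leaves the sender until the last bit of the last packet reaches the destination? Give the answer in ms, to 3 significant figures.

Per-hop transmission t_tx = L/R = 40000/210000000 = 0.190476 ms.
Per-hop propagation t_prop = 72.1/300000000 = 0.000240333 ms.
Pipeline fill: first packet needs 3·t_tx to clear all hops; remaining 155 packets each add one t_tx.
Total = (3+156-1)·t_tx + 3·t_prop = 158·0.190476 + 3·0.000240333 = 30.1 ms.

30.1 ms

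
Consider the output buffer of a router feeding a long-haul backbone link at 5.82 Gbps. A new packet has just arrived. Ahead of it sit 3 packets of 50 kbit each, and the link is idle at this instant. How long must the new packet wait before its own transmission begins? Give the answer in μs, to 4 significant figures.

Each queued packet: L/R = 50000/5820000000 = 8.59107 μs.
3 queued → 25.7732 μs.
Queuing delay = 25.77 μs.

25.77 μs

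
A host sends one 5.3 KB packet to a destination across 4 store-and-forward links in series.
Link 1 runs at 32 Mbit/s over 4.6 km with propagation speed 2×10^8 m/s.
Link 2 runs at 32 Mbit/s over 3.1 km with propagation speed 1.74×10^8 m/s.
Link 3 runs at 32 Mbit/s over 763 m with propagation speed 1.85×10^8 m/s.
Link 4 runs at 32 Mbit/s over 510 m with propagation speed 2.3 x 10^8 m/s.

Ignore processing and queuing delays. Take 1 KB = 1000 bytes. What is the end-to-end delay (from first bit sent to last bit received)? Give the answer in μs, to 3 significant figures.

5350 μs

L = 42400 bits.
Transmission delay per hop = L/R = 42400/32000000 = 1325 μs; 4 hops → 5300 μs.
Propagation delays (d/s per hop): 23, 17.8161, 4.12432, 2.21739 μs; sum = 47.1578 μs.
End-to-end = 5350 μs.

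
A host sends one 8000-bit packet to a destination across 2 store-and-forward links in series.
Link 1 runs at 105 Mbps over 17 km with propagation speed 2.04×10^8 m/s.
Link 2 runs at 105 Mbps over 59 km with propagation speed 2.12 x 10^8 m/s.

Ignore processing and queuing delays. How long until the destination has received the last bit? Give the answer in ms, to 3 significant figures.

Transmission delay per hop = L/R = 8000/105000000 = 0.0761905 ms; 2 hops → 0.152381 ms.
Propagation delays (d/s per hop): 0.0833333, 0.278302 ms; sum = 0.361635 ms.
End-to-end = 0.514 ms.

0.514 ms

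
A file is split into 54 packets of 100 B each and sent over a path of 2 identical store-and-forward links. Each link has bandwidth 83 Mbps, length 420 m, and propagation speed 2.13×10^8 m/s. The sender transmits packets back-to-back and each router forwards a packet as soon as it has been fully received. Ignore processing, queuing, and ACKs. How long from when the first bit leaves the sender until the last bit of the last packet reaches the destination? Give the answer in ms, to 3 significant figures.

0.534 ms

Per-hop transmission t_tx = L/R = 800/83000000 = 0.00963855 ms.
Per-hop propagation t_prop = 420/213000000 = 0.00197183 ms.
Pipeline fill: first packet needs 2·t_tx to clear all hops; remaining 53 packets each add one t_tx.
Total = (2+54-1)·t_tx + 2·t_prop = 55·0.00963855 + 2·0.00197183 = 0.534 ms.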